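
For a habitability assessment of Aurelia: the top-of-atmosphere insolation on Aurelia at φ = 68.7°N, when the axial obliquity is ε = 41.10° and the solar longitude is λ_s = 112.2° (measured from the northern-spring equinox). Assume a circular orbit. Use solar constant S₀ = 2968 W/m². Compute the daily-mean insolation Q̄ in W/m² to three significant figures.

Q̄ ≈ 1.68e+03 W/m²

Solar declination: sin δ = sin ε · sin λ_s = sin 41.10° × sin 112.2° = 0.60864, so δ = +37.492°.
cos H₀ = −tan(+68.7°) tan(+37.492°) = -1.9675 ≤ −1 ⇒ polar day, H₀ = π.
Bracket: H₀ sin φ sin δ + cos φ cos δ sin H₀ = 3.1416×0.93169×0.60864 + 0.36325×0.79344×0.00000 = 1.781488 + 0.000000 = 1.781488.
Q̄ = (S₀/π) × [bracket] = (2968/π) × 1.781488 = 1683 W/m².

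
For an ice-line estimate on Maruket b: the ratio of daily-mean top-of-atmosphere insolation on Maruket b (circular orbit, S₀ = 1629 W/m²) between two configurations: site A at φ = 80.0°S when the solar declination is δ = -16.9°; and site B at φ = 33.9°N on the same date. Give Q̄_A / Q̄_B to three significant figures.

— Configuration A (φ=-80.0°):
cos H₀ = −tan(-80.0°) tan(-16.900°) = -1.7231 ≤ −1 ⇒ polar day, H₀ = π.
Bracket: H₀ sin φ sin δ + cos φ cos δ sin H₀ = 3.1416×-0.98481×-0.29070 + 0.17365×0.95681×0.00000 = 0.899391 + 0.000000 = 0.899391.
Q̄ = (S₀/π) × [bracket] = (1629/π) × 0.899391 = 466.36 W/m².
— Configuration B (φ=+33.9°):
cos H₀ = −tan(+33.9°) tan(-16.900°) = 0.2042, H₀ = 1.3652 rad.
Bracket: H₀ sin φ sin δ + cos φ cos δ sin H₀ = 1.3652×0.55775×-0.29070 + 0.83001×0.95681×0.97894 = -0.221351 + 0.777437 = 0.556086.
Q̄ = (S₀/π) × [bracket] = (1629/π) × 0.556086 = 288.35 W/m².
Ratio Q̄_A / Q̄_B = 466.36 / 288.35 = 1.617.

Q̄_A / Q̄_B ≈ 1.62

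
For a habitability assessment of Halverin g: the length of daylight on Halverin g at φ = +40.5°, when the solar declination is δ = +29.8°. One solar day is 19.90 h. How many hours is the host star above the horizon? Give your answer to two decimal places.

cos H₀ = −tan φ · tan δ = −tan(+40.5°) × tan(+29.800°) = -0.4891, so H₀ = 2.0819 rad = 119.28°.
Daylight = 2H₀/(2π) × 19.90 h = (2.0819/π) × 19.90 = 13.19 h.

13.19 h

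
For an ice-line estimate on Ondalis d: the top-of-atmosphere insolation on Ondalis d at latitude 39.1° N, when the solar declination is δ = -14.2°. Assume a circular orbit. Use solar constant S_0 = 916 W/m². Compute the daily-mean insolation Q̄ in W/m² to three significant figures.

cos h₀ = −tan(+39.1°) tan(-14.200°) = 0.2056, h₀ = 1.3637 rad.
Bracket: h₀ sin ϕ sin δ + cos ϕ cos δ sin h₀ = 1.3637×0.63068×-0.24531 + 0.77605×0.96945×0.97863 = -0.210981 + 0.736264 = 0.525283.
Q̄ = (S_0/π) × [bracket] = (916/π) × 0.525283 = 153.2 W/m².

Q̄ ≈ 153 W/m²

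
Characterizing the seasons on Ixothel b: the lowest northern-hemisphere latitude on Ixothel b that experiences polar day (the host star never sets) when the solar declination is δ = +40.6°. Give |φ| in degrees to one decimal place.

|φ| = 49.4°

Polar day requires cos H₀ = −tan φ tan δ ≤ −1, i.e. tan φ tan δ ≥ 1.
The boundary is |tan φ| · |tan δ| = 1, so |φ| = 90° − |δ| = 90° − 40.6° = 49.4° in the northern hemisphere.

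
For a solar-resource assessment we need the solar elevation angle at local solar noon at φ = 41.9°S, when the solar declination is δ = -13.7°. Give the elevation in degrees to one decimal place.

At local noon the hour angle is zero, so the zenith angle equals |φ − δ| = |-41.9° − (-13.700°)| = 28.200°.
Elevation = 90° − 28.200° = 61.8°.

61.8°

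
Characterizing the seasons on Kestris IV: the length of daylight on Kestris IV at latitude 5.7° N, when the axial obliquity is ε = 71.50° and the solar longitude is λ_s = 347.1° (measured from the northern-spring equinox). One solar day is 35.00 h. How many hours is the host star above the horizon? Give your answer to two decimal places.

Solar declination: sin δ = sin ε · sin λ_s = sin 71.50° × sin 347.1° = -0.21171, so δ = -12.223°.
cos H₀ = −tan φ · tan δ = −tan(+5.7°) × tan(-12.223°) = 0.0216, so H₀ = 1.5492 rad = 88.76°.
Daylight = 2H₀/(2π) × 35.00 h = (1.5492/π) × 35.00 = 17.26 h.

17.26 h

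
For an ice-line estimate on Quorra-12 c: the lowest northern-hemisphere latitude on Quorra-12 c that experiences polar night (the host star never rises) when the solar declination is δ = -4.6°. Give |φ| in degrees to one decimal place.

|φ| = 85.4°

Polar night requires cos H₀ = −tan φ tan δ ≥ 1, i.e. tan φ tan δ ≤ −1.
The boundary is |tan φ| · |tan δ| = 1, so |φ| = 90° − |δ| = 90° − 4.6° = 85.4° in the northern hemisphere.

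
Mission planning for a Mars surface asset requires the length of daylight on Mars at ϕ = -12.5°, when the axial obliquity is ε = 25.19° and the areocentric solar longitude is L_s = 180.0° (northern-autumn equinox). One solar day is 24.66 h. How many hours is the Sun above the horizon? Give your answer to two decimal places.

12.33 h

sin δ = sin 25.19° × sin 180.0° = 0.00000, so δ = +0.000°.
cos h₀ = −tan ϕ · tan δ = −tan(-12.5°) × tan(+0.000°) = 0.0000, so h₀ = 1.5708 rad = 90.00°.
Daylight = 2h₀/(2π) × 24.66 h = (1.5708/π) × 24.66 = 12.33 h.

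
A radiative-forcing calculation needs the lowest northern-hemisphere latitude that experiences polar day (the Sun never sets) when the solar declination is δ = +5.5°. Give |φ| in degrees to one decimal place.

|φ| = 84.5°

Polar day requires cos H₀ = −tan φ tan δ ≤ −1, i.e. tan φ tan δ ≥ 1.
The boundary is |tan φ| · |tan δ| = 1, so |φ| = 90° − |δ| = 90° − 5.5° = 84.5° in the northern hemisphere.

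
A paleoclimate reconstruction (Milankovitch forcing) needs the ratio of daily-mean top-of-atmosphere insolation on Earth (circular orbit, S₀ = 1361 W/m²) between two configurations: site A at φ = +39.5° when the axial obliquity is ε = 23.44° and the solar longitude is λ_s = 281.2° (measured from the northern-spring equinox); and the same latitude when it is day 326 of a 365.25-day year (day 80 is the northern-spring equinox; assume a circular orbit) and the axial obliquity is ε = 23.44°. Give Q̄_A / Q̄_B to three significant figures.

— Configuration A (φ=+39.5°):
Solar declination: sin δ = sin ε · sin λ_s = sin 23.44° × sin 281.2° = -0.39021, so δ = -22.968°.
cos H₀ = −tan(+39.5°) tan(-22.968°) = 0.3494, H₀ = 1.2139 rad.
Bracket: H₀ sin φ sin δ + cos φ cos δ sin H₀ = 1.2139×0.63608×-0.39021 + 0.77162×0.92072×0.93699 = -0.301296 + 0.665681 = 0.364385.
Q̄ = (S₀/π) × [bracket] = (1361/π) × 0.364385 = 157.86 W/m².
— Configuration B (φ=+39.5°):
Solar longitude: λ_s = 360° × (326 − 80)/365.25 = 242.464°.
sin δ = sin 23.44° × sin 242.464° = -0.35273, so δ = -20.654°.
cos H₀ = −tan(+39.5°) tan(-20.654°) = 0.3107, H₀ = 1.2548 rad.
Bracket: H₀ sin φ sin δ + cos φ cos δ sin H₀ = 1.2548×0.63608×-0.35273 + 0.77162×0.93573×0.95050 = -0.281533 + 0.686288 = 0.404755.
Q̄ = (S₀/π) × [bracket] = (1361/π) × 0.404755 = 175.35 W/m².
Ratio Q̄_A / Q̄_B = 157.86 / 175.35 = 0.9003.

Q̄_A / Q̄_B ≈ 0.900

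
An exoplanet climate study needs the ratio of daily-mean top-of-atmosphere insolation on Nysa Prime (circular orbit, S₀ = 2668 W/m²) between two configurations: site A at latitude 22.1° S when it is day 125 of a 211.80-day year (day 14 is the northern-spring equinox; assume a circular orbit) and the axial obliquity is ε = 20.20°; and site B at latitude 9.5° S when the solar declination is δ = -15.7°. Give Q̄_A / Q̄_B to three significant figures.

— Configuration A (φ=-22.1°):
Solar longitude: λ_s = 360° × (125 − 14)/211.80 = 188.669°.
sin δ = sin 20.20° × sin 188.669° = -0.05204, so δ = -2.983°.
cos H₀ = −tan(-22.1°) tan(-2.983°) = -0.0212, H₀ = 1.5920 rad.
Bracket: H₀ sin φ sin δ + cos φ cos δ sin H₀ = 1.5920×-0.37622×-0.05204 + 0.92653×0.99864×0.99978 = 0.031169 + 0.925066 = 0.956235.
Q̄ = (S₀/π) × [bracket] = (2668/π) × 0.956235 = 812.08 W/m².
— Configuration B (φ=-9.5°):
cos H₀ = −tan(-9.5°) tan(-15.700°) = -0.0470, H₀ = 1.6179 rad.
Bracket: H₀ sin φ sin δ + cos φ cos δ sin H₀ = 1.6179×-0.16505×-0.27060 + 0.98629×0.96269×0.99889 = 0.072260 + 0.948438 = 1.020698.
Q̄ = (S₀/π) × [bracket] = (2668/π) × 1.020698 = 866.83 W/m².
Ratio Q̄_A / Q̄_B = 812.08 / 866.83 = 0.9368.

Q̄_A / Q̄_B ≈ 0.937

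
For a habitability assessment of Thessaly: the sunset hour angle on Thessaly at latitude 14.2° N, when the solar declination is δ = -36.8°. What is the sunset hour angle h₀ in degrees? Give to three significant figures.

cos h₀ = −tan ϕ · tan δ = −tan(+14.2°) × tan(-36.800°) = 0.1893, so h₀ = 1.3803 rad = 79.09°.

h₀ = 79.1°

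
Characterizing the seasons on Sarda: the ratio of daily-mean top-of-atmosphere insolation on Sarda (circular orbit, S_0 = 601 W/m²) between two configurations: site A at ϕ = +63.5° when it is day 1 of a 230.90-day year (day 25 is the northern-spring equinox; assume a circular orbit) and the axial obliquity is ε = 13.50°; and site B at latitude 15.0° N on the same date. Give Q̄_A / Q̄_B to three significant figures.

Q̄_A / Q̄_B ≈ 0.290

— Configuration A (ϕ=+63.5°):
Solar longitude: L_s = 360° × (1 − 25)/230.90 = -37.419°, i.e. -37.419° + 360° = 322.581°.
sin δ = sin 13.50° × sin 322.581° = -0.14185, so δ = -8.155°.
cos h₀ = −tan(+63.5°) tan(-8.155°) = 0.2874, h₀ = 1.2793 rad.
Bracket: h₀ sin ϕ sin δ + cos ϕ cos δ sin h₀ = 1.2793×0.89493×-0.14185 + 0.44620×0.98989×0.95781 = -0.162402 + 0.423054 = 0.260652.
Q̄ = (S_0/π) × [bracket] = (601/π) × 0.260652 = 49.864 W/m².
— Configuration B (ϕ=+15.0°):
cos h₀ = −tan(+15.0°) tan(-8.155°) = 0.0384, h₀ = 1.5324 rad.
Bracket: h₀ sin ϕ sin δ + cos ϕ cos δ sin h₀ = 1.5324×0.25882×-0.14185 + 0.96593×0.98989×0.99926 = -0.056260 + 0.955457 = 0.899197.
Q̄ = (S_0/π) × [bracket] = (601/π) × 0.899197 = 172.02 W/m².
Ratio Q̄_A / Q̄_B = 49.864 / 172.02 = 0.2899.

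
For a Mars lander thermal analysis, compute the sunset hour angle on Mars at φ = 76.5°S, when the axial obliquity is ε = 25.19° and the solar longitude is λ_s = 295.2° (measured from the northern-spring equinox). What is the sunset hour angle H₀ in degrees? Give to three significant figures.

Solar declination: sin δ = sin ε · sin λ_s = sin 25.19° × sin 295.2° = -0.38511, so δ = -22.651°.
Sunrise equation: cos H₀ = −tan φ · tan δ = -1.7382 ≤ −1, so the Sun never sets (polar day) and H₀ = π.

H₀ = 180°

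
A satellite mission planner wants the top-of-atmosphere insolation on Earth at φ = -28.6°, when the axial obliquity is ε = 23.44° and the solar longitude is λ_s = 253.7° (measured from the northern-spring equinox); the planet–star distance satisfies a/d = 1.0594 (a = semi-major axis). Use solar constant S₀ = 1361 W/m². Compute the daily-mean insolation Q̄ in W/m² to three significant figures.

Q̄ ≈ 544 W/m²

Solar declination: sin δ = sin ε · sin λ_s = sin 23.44° × sin 253.7° = -0.38180, so δ = -22.445°.
cos H₀ = −tan(-28.6°) tan(-22.445°) = -0.2252, H₀ = 1.7980 rad.
Bracket: H₀ sin φ sin δ + cos φ cos δ sin H₀ = 1.7980×-0.47869×-0.38180 + 0.87798×0.92425×0.97431 = 0.328609 + 0.790626 = 1.119235.
Inverse-square distance factor (a/d)² = 1.0594² = 1.122328.
Q̄ = (S₀/π) × 1.122328 × [bracket] = (1361/π) × 1.122328 × 1.119235 = 544.2 W/m².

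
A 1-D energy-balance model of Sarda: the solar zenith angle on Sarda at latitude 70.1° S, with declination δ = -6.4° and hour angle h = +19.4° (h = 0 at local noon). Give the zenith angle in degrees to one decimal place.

cos θ_z = sin ϕ sin δ + cos ϕ cos δ cos h = 0.104813 + 0.319053 = 0.423866.
θ_z = arccos(0.423866) = 64.9°.

θ_z = 64.9°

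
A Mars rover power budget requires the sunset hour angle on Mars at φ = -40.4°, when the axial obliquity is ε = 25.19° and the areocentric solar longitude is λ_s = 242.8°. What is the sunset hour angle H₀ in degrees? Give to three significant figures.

H₀ = 110°

sin δ = sin 25.19° × sin 242.8° = -0.37855, so δ = -22.244°.
cos H₀ = −tan φ · tan δ = −tan(-40.4°) × tan(-22.244°) = -0.3481, so H₀ = 1.9263 rad = 110.37°.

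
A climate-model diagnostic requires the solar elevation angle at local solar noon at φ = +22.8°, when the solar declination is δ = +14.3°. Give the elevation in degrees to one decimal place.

81.5°

At local noon the hour angle is zero, so the zenith angle equals |φ − δ| = |+22.8° − (+14.300°)| = 8.500°.
Elevation = 90° − 8.500° = 81.5°.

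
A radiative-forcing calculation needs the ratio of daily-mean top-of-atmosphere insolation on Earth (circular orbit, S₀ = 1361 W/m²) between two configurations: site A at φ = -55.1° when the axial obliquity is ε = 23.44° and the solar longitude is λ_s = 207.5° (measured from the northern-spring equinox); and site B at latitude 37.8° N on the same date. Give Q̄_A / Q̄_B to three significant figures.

Q̄_A / Q̄_B ≈ 1.35

— Configuration A (φ=-55.1°):
Solar declination: sin δ = sin ε · sin λ_s = sin 23.44° × sin 207.5° = -0.18368, so δ = -10.584°.
cos H₀ = −tan(-55.1°) tan(-10.584°) = -0.2679, H₀ = 1.8420 rad.
Bracket: H₀ sin φ sin δ + cos φ cos δ sin H₀ = 1.8420×-0.82015×-0.18368 + 0.57215×0.98299×0.96346 = 0.277488 + 0.541867 = 0.819355.
Q̄ = (S₀/π) × [bracket] = (1361/π) × 0.819355 = 354.96 W/m².
— Configuration B (φ=+37.8°):
cos H₀ = −tan(+37.8°) tan(-10.584°) = 0.1449, H₀ = 1.4253 rad.
Bracket: H₀ sin φ sin δ + cos φ cos δ sin H₀ = 1.4253×0.61291×-0.18368 + 0.79016×0.98299×0.98944 = -0.160459 + 0.768517 = 0.608058.
Q̄ = (S₀/π) × [bracket] = (1361/π) × 0.608058 = 263.42 W/m².
Ratio Q̄_A / Q̄_B = 354.96 / 263.42 = 1.348.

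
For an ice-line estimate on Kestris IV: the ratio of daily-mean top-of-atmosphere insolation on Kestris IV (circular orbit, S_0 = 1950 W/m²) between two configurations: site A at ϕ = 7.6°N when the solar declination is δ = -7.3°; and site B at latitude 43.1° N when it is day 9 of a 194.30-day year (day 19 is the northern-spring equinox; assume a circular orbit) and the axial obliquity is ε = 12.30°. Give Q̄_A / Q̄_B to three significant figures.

Q̄_A / Q̄_B ≈ 1.46

— Configuration A (ϕ=+7.6°):
cos h₀ = −tan(+7.6°) tan(-7.300°) = 0.0171, h₀ = 1.5537 rad.
Bracket: h₀ sin ϕ sin δ + cos ϕ cos δ sin h₀ = 1.5537×0.13226×-0.12706 + 0.99122×0.99189×0.99985 = -0.026110 + 0.983034 = 0.956924.
Q̄ = (S_0/π) × [bracket] = (1950/π) × 0.956924 = 593.97 W/m².
— Configuration B (ϕ=+43.1°):
Solar longitude: L_s = 360° × (9 − 19)/194.30 = -18.528°, i.e. -18.528° + 360° = 341.472°.
sin δ = sin 12.30° × sin 341.472° = -0.06769, so δ = -3.882°.
cos h₀ = −tan(+43.1°) tan(-3.882°) = 0.0635, h₀ = 1.5073 rad.
Bracket: h₀ sin ϕ sin δ + cos ϕ cos δ sin h₀ = 1.5073×0.68327×-0.06769 + 0.73016×0.99771×0.99798 = -0.069713 + 0.727016 = 0.657303.
Q̄ = (S_0/π) × [bracket] = (1950/π) × 0.657303 = 407.99 W/m².
Ratio Q̄_A / Q̄_B = 593.97 / 407.99 = 1.456.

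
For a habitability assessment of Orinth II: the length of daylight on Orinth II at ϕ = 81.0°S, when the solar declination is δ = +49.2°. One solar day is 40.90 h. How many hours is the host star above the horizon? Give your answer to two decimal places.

cos h₀ = −tan ϕ · tan δ = 7.3146 ≥ 1, so the host star never rises (polar night) and h₀ = 0.
Daylight = 2h₀/(2π) × 40.90 h = (0.0000/π) × 40.90 = 0.00 h.

0.00 h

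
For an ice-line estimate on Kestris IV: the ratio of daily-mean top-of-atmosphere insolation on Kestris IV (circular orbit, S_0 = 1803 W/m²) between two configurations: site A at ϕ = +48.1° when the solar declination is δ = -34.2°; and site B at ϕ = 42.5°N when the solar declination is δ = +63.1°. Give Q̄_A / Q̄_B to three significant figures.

Q̄_A / Q̄_B ≈ 0.0333

— Configuration A (ϕ=+48.1°):
cos h₀ = −tan(+48.1°) tan(-34.200°) = 0.7574, h₀ = 0.7114 rad.
Bracket: h₀ sin ϕ sin δ + cos ϕ cos δ sin h₀ = 0.7114×0.74431×-0.56208 + 0.66783×0.82708×0.65292 = -0.297623 + 0.360640 = 0.063017.
Q̄ = (S_0/π) × [bracket] = (1803/π) × 0.063017 = 36.166 W/m².
— Configuration B (ϕ=+42.5°):
cos h₀ = −tan(+42.5°) tan(+63.100°) = -1.8062 ≤ −1 ⇒ polar day, h₀ = π.
Bracket: h₀ sin ϕ sin δ + cos ϕ cos δ sin h₀ = 3.1416×0.67559×0.89180 + 0.73728×0.45243×0.00000 = 1.892786 + 0.000000 = 1.892786.
Q̄ = (S_0/π) × [bracket] = (1803/π) × 1.892786 = 1086.3 W/m².
Ratio Q̄_A / Q̄_B = 36.166 / 1086.3 = 0.03329.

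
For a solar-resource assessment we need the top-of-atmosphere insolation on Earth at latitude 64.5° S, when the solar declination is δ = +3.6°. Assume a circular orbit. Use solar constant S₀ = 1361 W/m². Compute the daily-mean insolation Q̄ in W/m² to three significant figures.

cos H₀ = −tan(-64.5°) tan(+3.600°) = 0.1319, H₀ = 1.4385 rad.
Bracket: H₀ sin φ sin δ + cos φ cos δ sin H₀ = 1.4385×-0.90259×0.06279 + 0.43051×0.99803×0.99126 = -0.081525 + 0.425907 = 0.344382.
Q̄ = (S₀/π) × [bracket] = (1361/π) × 0.344382 = 149.2 W/m².

Q̄ ≈ 149 W/m²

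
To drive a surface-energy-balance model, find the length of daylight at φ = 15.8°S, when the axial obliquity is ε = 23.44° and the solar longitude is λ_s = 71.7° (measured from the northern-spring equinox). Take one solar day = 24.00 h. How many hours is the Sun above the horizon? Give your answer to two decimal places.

Solar declination: sin δ = sin ε · sin λ_s = sin 23.44° × sin 71.7° = 0.37767, so δ = +22.189°.
cos H₀ = −tan φ · tan δ = −tan(-15.8°) × tan(+22.189°) = 0.1154, so H₀ = 1.4551 rad = 83.37°.
Daylight = 2H₀/(2π) × 24.00 h = (1.4551/π) × 24.00 = 11.12 h.

11.12 h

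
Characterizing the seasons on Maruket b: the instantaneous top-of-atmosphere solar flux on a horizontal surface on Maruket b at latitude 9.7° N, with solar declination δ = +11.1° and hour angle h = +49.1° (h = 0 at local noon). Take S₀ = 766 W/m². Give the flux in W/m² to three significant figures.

510 W/m²

cos θ_z = sin φ sin δ + cos φ cos δ cos h = 0.032438 + 0.633307 = 0.665745.
Flux = S₀ · cos θ_z = 766 × 0.665745 = 510.0 W/m².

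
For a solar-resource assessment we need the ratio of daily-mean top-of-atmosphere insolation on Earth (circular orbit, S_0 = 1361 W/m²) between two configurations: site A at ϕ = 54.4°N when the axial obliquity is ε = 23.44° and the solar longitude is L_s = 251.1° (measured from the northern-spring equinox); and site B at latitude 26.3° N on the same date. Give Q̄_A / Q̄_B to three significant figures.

Q̄_A / Q̄_B ≈ 0.253

— Configuration A (ϕ=+54.4°):
Solar declination: sin δ = sin ε · sin L_s = sin 23.44° × sin 251.1° = -0.37634, so δ = -22.107°.
cos h₀ = −tan(+54.4°) tan(-22.107°) = 0.5674, h₀ = 0.9675 rad.
Bracket: h₀ sin ϕ sin δ + cos ϕ cos δ sin h₀ = 0.9675×0.81310×-0.37634 + 0.58212×0.92648×0.82345 = -0.296057 + 0.444105 = 0.148048.
Q̄ = (S_0/π) × [bracket] = (1361/π) × 0.148048 = 64.137 W/m².
— Configuration B (ϕ=+26.3°):
cos h₀ = −tan(+26.3°) tan(-22.107°) = 0.2008, h₀ = 1.3687 rad.
Bracket: h₀ sin ϕ sin δ + cos ϕ cos δ sin h₀ = 1.3687×0.44307×-0.37634 + 0.89649×0.92648×0.97964 = -0.228224 + 0.813669 = 0.585445.
Q̄ = (S_0/π) × [bracket] = (1361/π) × 0.585445 = 253.63 W/m².
Ratio Q̄_A / Q̄_B = 64.137 / 253.63 = 0.2529.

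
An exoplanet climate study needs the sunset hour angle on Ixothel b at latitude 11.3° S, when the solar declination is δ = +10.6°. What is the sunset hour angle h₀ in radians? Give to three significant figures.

h₀ = 1.53 rad

cos h₀ = −tan ϕ · tan δ = −tan(-11.3°) × tan(+10.600°) = 0.0374, so h₀ = 1.5334 rad = 87.86°.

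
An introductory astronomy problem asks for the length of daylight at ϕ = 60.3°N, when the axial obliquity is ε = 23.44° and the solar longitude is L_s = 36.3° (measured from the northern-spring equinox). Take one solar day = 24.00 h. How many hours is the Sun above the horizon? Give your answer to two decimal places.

15.35 h

Solar declination: sin δ = sin ε · sin L_s = sin 23.44° × sin 36.3° = 0.23550, so δ = +13.621°.
cos h₀ = −tan ϕ · tan δ = −tan(+60.3°) × tan(+13.621°) = -0.4248, so h₀ = 2.0096 rad = 115.14°.
Daylight = 2h₀/(2π) × 24.00 h = (2.0096/π) × 24.00 = 15.35 h.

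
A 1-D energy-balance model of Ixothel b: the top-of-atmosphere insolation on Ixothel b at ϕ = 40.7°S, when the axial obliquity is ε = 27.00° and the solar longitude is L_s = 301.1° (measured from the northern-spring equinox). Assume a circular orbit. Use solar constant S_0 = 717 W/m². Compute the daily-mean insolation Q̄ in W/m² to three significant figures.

Q̄ ≈ 261 W/m²

Solar declination: sin δ = sin ε · sin L_s = sin 27.00° × sin 301.1° = -0.38874, so δ = -22.876°.
cos h₀ = −tan(-40.7°) tan(-22.876°) = -0.3629, h₀ = 1.9422 rad.
Bracket: h₀ sin ϕ sin δ + cos ϕ cos δ sin h₀ = 1.9422×-0.65210×-0.38874 + 0.75813×0.92135×0.93182 = 0.492343 + 0.650879 = 1.143222.
Q̄ = (S_0/π) × [bracket] = (717/π) × 1.143222 = 260.9 W/m².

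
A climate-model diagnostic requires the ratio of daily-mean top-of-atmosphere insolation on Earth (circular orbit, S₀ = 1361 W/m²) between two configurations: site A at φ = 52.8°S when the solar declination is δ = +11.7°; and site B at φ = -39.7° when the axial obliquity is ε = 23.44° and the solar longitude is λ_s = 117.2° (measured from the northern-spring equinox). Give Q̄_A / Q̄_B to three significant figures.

— Configuration A (φ=-52.8°):
cos H₀ = −tan(-52.8°) tan(+11.700°) = 0.2728, H₀ = 1.2945 rad.
Bracket: H₀ sin φ sin δ + cos φ cos δ sin H₀ = 1.2945×-0.79653×0.20279 + 0.60460×0.97922×0.96206 = -0.209098 + 0.569575 = 0.360477.
Q̄ = (S₀/π) × [bracket] = (1361/π) × 0.360477 = 156.17 W/m².
— Configuration B (φ=-39.7°):
Solar declination: sin δ = sin ε · sin λ_s = sin 23.44° × sin 117.2° = 0.35380, so δ = +20.720°.
cos H₀ = −tan(-39.7°) tan(+20.720°) = 0.3140, H₀ = 1.2513 rad.
Bracket: H₀ sin φ sin δ + cos φ cos δ sin H₀ = 1.2513×-0.63877×0.35380 + 0.76940×0.93532×0.94941 = -0.282790 + 0.683229 = 0.400439.
Q̄ = (S₀/π) × [bracket] = (1361/π) × 0.400439 = 173.48 W/m².
Ratio Q̄_A / Q̄_B = 156.17 / 173.48 = 0.9002.

Q̄_A / Q̄_B ≈ 0.900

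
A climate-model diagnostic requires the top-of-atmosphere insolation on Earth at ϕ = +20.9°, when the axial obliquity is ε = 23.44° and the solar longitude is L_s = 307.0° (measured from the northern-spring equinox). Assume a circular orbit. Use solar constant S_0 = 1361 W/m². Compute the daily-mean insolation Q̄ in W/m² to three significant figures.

Q̄ ≈ 310 W/m²

Solar declination: sin δ = sin ε · sin L_s = sin 23.44° × sin 307.0° = -0.31769, so δ = -18.523°.
cos h₀ = −tan(+20.9°) tan(-18.523°) = 0.1279, h₀ = 1.4425 rad.
Bracket: h₀ sin ϕ sin δ + cos ϕ cos δ sin h₀ = 1.4425×0.35674×-0.31769 + 0.93420×0.94820×0.99178 = -0.163482 + 0.878527 = 0.715045.
Q̄ = (S_0/π) × [bracket] = (1361/π) × 0.715045 = 309.8 W/m².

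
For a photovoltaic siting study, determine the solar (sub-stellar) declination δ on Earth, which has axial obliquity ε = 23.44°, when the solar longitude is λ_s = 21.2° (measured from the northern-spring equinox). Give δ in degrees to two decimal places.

sin δ = sin ε · sin λ_s = sin 23.44° × sin 21.2° = 0.143850.
δ = arcsin(0.143850) = +8.27°.

δ = +8.27°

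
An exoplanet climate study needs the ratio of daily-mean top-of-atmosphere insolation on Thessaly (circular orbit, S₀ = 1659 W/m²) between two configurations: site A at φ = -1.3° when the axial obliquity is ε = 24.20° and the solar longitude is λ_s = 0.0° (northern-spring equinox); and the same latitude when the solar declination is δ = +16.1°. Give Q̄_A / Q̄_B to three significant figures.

Q̄_A / Q̄_B ≈ 1.05

— Configuration A (φ=-1.3°):
Solar declination: sin δ = sin ε · sin λ_s = sin 24.20° × sin 0.0° = 0.00000, so δ = +0.000°.
cos H₀ = −tan(-1.3°) tan(+0.000°) = 0.0000, H₀ = 1.5708 rad.
Bracket: H₀ sin φ sin δ + cos φ cos δ sin H₀ = 1.5708×-0.02269×0.00000 + 0.99974×1.00000×1.00000 = -0.000000 + 0.999740 = 0.999740.
Q̄ = (S₀/π) × [bracket] = (1659/π) × 0.999740 = 527.94 W/m².
— Configuration B (φ=-1.3°):
cos H₀ = −tan(-1.3°) tan(+16.100°) = 0.0066, H₀ = 1.5642 rad.
Bracket: H₀ sin φ sin δ + cos φ cos δ sin H₀ = 1.5642×-0.02269×0.27731 + 0.99974×0.96078×0.99998 = -0.009842 + 0.960511 = 0.950669.
Q̄ = (S₀/π) × [bracket] = (1659/π) × 0.950669 = 502.03 W/m².
Ratio Q̄_A / Q̄_B = 527.94 / 502.03 = 1.052.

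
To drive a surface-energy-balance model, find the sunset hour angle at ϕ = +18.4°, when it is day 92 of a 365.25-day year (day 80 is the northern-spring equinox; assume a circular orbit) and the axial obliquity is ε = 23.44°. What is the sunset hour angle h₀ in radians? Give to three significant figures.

Solar longitude: L_s = 360° × (92 − 80)/365.25 = 11.828°.
sin δ = sin 23.44° × sin 11.828° = 0.08153, so δ = +4.677°.
cos h₀ = −tan ϕ · tan δ = −tan(+18.4°) × tan(+4.677°) = -0.0272, so h₀ = 1.5980 rad = 91.56°.

h₀ = 1.60 rad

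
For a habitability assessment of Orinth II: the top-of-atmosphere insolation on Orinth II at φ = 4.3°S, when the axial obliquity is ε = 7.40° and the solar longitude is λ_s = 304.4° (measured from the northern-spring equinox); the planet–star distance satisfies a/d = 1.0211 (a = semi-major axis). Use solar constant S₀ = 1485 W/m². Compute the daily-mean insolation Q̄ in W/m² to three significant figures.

Q̄ ≈ 495 W/m²

Solar declination: sin δ = sin ε · sin λ_s = sin 7.40° × sin 304.4° = -0.10627, so δ = -6.100°.
cos H₀ = −tan(-4.3°) tan(-6.100°) = -0.0080, H₀ = 1.5788 rad.
Bracket: H₀ sin φ sin δ + cos φ cos δ sin H₀ = 1.5788×-0.07498×-0.10627 + 0.99719×0.99434×0.99997 = 0.012580 + 0.991516 = 1.004096.
Inverse-square distance factor (a/d)² = 1.0211² = 1.042645.
Q̄ = (S₀/π) × 1.042645 × [bracket] = (1485/π) × 1.042645 × 1.004096 = 494.9 W/m².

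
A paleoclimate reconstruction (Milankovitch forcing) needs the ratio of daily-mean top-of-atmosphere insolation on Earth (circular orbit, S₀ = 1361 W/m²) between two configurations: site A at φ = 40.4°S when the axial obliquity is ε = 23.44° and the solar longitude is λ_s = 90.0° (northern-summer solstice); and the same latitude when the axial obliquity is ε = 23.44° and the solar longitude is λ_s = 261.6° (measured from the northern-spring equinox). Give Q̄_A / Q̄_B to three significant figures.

Q̄_A / Q̄_B ≈ 0.298

— Configuration A (φ=-40.4°):
Solar declination: sin δ = sin ε · sin λ_s = sin 23.44° × sin 90.0° = 0.39779, so δ = +23.440°.
cos H₀ = −tan(-40.4°) tan(+23.440°) = 0.3690, H₀ = 1.1929 rad.
Bracket: H₀ sin φ sin δ + cos φ cos δ sin H₀ = 1.1929×-0.64812×0.39779 + 0.76154×0.91748×0.92943 = -0.307548 + 0.649391 = 0.341843.
Q̄ = (S₀/π) × [bracket] = (1361/π) × 0.341843 = 148.09 W/m².
— Configuration B (φ=-40.4°):
Solar declination: sin δ = sin ε · sin λ_s = sin 23.44° × sin 261.6° = -0.39352, so δ = -23.174°.
cos H₀ = −tan(-40.4°) tan(-23.174°) = -0.3643, H₀ = 1.9437 rad.
Bracket: H₀ sin φ sin δ + cos φ cos δ sin H₀ = 1.9437×-0.64812×-0.39352 + 0.76154×0.91932×0.93128 = 0.495737 + 0.651988 = 1.147725.
Q̄ = (S₀/π) × [bracket] = (1361/π) × 1.147725 = 497.22 W/m².
Ratio Q̄_A / Q̄_B = 148.09 / 497.22 = 0.2978.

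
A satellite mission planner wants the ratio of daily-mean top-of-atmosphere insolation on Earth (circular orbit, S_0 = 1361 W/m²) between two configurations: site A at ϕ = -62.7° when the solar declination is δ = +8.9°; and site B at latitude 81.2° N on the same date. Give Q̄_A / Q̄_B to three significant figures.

— Configuration A (ϕ=-62.7°):
cos h₀ = −tan(-62.7°) tan(+8.900°) = 0.3034, h₀ = 1.2625 rad.
Bracket: h₀ sin ϕ sin δ + cos ϕ cos δ sin h₀ = 1.2625×-0.88862×0.15471 + 0.45865×0.98796×0.95286 = -0.173566 + 0.431767 = 0.258201.
Q̄ = (S_0/π) × [bracket] = (1361/π) × 0.258201 = 111.86 W/m².
— Configuration B (ϕ=+81.2°):
cos h₀ = −tan(+81.2°) tan(+8.900°) = -1.0115 ≤ −1 ⇒ polar day, h₀ = π.
Bracket: h₀ sin ϕ sin δ + cos ϕ cos δ sin h₀ = 3.1416×0.98823×0.15471 + 0.15299×0.98796×0.00000 = 0.480316 + 0.000000 = 0.480316.
Q̄ = (S_0/π) × [bracket] = (1361/π) × 0.480316 = 208.08 W/m².
Ratio Q̄_A / Q̄_B = 111.86 / 208.08 = 0.5376.

Q̄_A / Q̄_B ≈ 0.538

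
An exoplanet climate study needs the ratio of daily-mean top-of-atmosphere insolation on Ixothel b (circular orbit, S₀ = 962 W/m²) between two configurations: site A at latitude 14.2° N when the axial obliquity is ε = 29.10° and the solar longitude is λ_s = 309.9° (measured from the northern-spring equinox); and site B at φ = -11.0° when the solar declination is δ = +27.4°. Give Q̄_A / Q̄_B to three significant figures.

— Configuration A (φ=+14.2°):
Solar declination: sin δ = sin ε · sin λ_s = sin 29.10° × sin 309.9° = -0.37310, so δ = -21.907°.
cos H₀ = −tan(+14.2°) tan(-21.907°) = 0.1018, H₀ = 1.4689 rad.
Bracket: H₀ sin φ sin δ + cos φ cos δ sin H₀ = 1.4689×0.24531×-0.37310 + 0.96945×0.92779×0.99481 = -0.134441 + 0.894778 = 0.760337.
Q̄ = (S₀/π) × [bracket] = (962/π) × 0.760337 = 232.83 W/m².
— Configuration B (φ=-11.0°):
cos H₀ = −tan(-11.0°) tan(+27.400°) = 0.1008, H₀ = 1.4699 rad.
Bracket: H₀ sin φ sin δ + cos φ cos δ sin H₀ = 1.4699×-0.19081×0.46020 + 0.98163×0.88782×0.99491 = -0.129073 + 0.867075 = 0.738002.
Q̄ = (S₀/π) × [bracket] = (962/π) × 0.738002 = 225.99 W/m².
Ratio Q̄_A / Q̄_B = 232.83 / 225.99 = 1.030.

Q̄_A / Q̄_B ≈ 1.03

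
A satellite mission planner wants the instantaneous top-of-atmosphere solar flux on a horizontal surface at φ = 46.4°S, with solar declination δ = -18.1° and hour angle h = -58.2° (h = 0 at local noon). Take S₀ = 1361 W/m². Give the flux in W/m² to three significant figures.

cos θ_z = sin φ sin δ + cos φ cos δ cos h = 0.224983 + 0.345416 = 0.570399.
Flux = S₀ · cos θ_z = 1361 × 0.570399 = 776.3 W/m².

776 W/m²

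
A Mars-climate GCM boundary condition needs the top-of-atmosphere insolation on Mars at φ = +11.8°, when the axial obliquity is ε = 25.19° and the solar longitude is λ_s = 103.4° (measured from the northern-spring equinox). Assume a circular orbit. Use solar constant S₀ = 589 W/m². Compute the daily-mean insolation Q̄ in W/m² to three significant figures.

Solar declination: sin δ = sin ε · sin λ_s = sin 25.19° × sin 103.4° = 0.41403, so δ = +24.459°.
cos H₀ = −tan(+11.8°) tan(+24.459°) = -0.0950, H₀ = 1.6660 rad.
Bracket: H₀ sin φ sin δ + cos φ cos δ sin H₀ = 1.6660×0.20450×0.41403 + 0.97887×0.91026×0.99548 = 0.141059 + 0.886999 = 1.028058.
Q̄ = (S₀/π) × [bracket] = (589/π) × 1.028058 = 192.7 W/m².

Q̄ ≈ 193 W/m²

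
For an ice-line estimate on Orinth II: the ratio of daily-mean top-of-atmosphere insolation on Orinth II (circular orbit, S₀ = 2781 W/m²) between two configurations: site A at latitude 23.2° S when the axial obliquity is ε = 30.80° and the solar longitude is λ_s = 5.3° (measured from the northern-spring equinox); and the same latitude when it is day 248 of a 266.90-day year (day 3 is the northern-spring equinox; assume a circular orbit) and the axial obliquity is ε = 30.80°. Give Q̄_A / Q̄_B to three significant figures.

Q̄_A / Q̄_B ≈ 0.846

— Configuration A (φ=-23.2°):
Solar declination: sin δ = sin ε · sin λ_s = sin 30.80° × sin 5.3° = 0.04730, so δ = +2.711°.
cos H₀ = −tan(-23.2°) tan(+2.711°) = 0.0203, H₀ = 1.5505 rad.
Bracket: H₀ sin φ sin δ + cos φ cos δ sin H₀ = 1.5505×-0.39394×0.04730 + 0.91914×0.99888×0.99979 = -0.028891 + 0.917918 = 0.889027.
Q̄ = (S₀/π) × [bracket] = (2781/π) × 0.889027 = 786.98 W/m².
— Configuration B (φ=-23.2°):
Solar longitude: λ_s = 360° × (248 − 3)/266.90 = 330.461°.
sin δ = sin 30.80° × sin 330.461° = -0.25245, so δ = -14.622°.
cos H₀ = −tan(-23.2°) tan(-14.622°) = -0.1118, H₀ = 1.6829 rad.
Bracket: H₀ sin φ sin δ + cos φ cos δ sin H₀ = 1.6829×-0.39394×-0.25245 + 0.91914×0.96761×0.99373 = 0.167365 + 0.883793 = 1.051158.
Q̄ = (S₀/π) × [bracket] = (2781/π) × 1.051158 = 930.51 W/m².
Ratio Q̄_A / Q̄_B = 786.98 / 930.51 = 0.8458.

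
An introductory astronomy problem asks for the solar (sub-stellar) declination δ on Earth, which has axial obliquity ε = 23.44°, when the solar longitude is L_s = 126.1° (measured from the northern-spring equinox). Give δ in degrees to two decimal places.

δ = +18.75°

sin δ = sin ε · sin L_s = sin 23.44° × sin 126.1° = 0.321409.
δ = arcsin(0.321409) = +18.75°.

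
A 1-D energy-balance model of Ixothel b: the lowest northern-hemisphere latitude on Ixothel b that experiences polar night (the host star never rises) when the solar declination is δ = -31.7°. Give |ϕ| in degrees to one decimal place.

Polar night requires cos h₀ = −tan ϕ tan δ ≥ 1, i.e. tan ϕ tan δ ≤ −1.
The boundary is |tan ϕ| · |tan δ| = 1, so |ϕ| = 90° − |δ| = 90° − 31.7° = 58.3° in the northern hemisphere.

|ϕ| = 58.3°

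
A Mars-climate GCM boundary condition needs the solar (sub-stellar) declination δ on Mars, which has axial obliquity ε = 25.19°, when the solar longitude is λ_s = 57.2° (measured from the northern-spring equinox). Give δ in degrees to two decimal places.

sin δ = sin ε · sin λ_s = sin 25.19° × sin 57.2° = 0.357763.
δ = arcsin(0.357763) = +20.96°.

δ = +20.96°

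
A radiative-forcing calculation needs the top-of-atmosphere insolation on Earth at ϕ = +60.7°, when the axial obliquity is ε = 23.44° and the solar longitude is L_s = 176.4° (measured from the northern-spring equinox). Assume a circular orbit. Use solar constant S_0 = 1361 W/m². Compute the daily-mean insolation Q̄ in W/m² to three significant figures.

Q̄ ≈ 227 W/m²

Solar declination: sin δ = sin ε · sin L_s = sin 23.44° × sin 176.4° = 0.02498, so δ = +1.431°.
cos h₀ = −tan(+60.7°) tan(+1.431°) = -0.0445, h₀ = 1.6153 rad.
Bracket: h₀ sin ϕ sin δ + cos ϕ cos δ sin h₀ = 1.6153×0.87207×0.02498 + 0.48938×0.99969×0.99901 = 0.035188 + 0.488744 = 0.523932.
Q̄ = (S_0/π) × [bracket] = (1361/π) × 0.523932 = 227.0 W/m².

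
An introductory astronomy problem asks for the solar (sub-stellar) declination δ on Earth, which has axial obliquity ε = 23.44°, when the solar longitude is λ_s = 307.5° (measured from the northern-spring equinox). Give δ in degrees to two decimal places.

δ = -18.40°

sin δ = sin ε · sin λ_s = sin 23.44° × sin 307.5° = -0.315587.
δ = arcsin(-0.315587) = -18.40°.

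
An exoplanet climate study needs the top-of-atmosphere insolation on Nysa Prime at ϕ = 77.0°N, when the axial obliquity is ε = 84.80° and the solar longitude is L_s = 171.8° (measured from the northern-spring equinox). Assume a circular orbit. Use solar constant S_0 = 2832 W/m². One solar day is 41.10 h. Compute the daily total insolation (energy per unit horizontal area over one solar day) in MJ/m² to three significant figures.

64.6 MJ/m²

Solar declination: sin δ = sin ε · sin L_s = sin 84.80° × sin 171.8° = 0.14204, so δ = +8.166°.
cos h₀ = −tan(+77.0°) tan(+8.166°) = -0.6216, h₀ = 2.2415 rad.
Bracket: h₀ sin ϕ sin δ + cos ϕ cos δ sin h₀ = 2.2415×0.97437×0.14204 + 0.22495×0.98986×0.78337 = 0.310223 + 0.174432 = 0.484655.
Q̄ = (S_0/π) × [bracket] = (2832/π) × 0.484655 = 436.89 W/m².
Daily total = Q̄ × 41.10 h × 3600 s/h = 436.89 × 41.10 × 3600 / 10⁶ = 64.64 MJ/m².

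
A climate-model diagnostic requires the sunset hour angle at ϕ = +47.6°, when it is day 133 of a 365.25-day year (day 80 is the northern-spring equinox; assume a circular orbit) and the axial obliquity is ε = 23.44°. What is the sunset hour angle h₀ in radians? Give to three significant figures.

Solar longitude: L_s = 360° × (133 − 80)/365.25 = 52.238°.
sin δ = sin 23.44° × sin 52.238° = 0.31448, so δ = +18.329°.
cos h₀ = −tan ϕ · tan δ = −tan(+47.6°) × tan(+18.329°) = -0.3628, so h₀ = 1.9421 rad = 111.27°.

h₀ = 1.94 rad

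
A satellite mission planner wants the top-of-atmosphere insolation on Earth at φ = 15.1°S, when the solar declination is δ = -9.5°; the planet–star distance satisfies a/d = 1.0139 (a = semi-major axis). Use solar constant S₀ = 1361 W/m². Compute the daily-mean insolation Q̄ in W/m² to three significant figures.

Q̄ ≈ 455 W/m²

cos H₀ = −tan(-15.1°) tan(-9.500°) = -0.0452, H₀ = 1.6160 rad.
Bracket: H₀ sin φ sin δ + cos φ cos δ sin H₀ = 1.6160×-0.26050×-0.16505 + 0.96547×0.98629×0.99898 = 0.069481 + 0.951262 = 1.020743.
Inverse-square distance factor (a/d)² = 1.0139² = 1.027993.
Q̄ = (S₀/π) × 1.027993 × [bracket] = (1361/π) × 1.027993 × 1.020743 = 454.6 W/m².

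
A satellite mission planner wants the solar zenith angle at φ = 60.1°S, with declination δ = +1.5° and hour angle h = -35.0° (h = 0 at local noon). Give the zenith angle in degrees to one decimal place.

cos θ_z = sin φ sin δ + cos φ cos δ cos h = -0.022693 + 0.408197 = 0.385504.
θ_z = arccos(0.385504) = 67.3°.

θ_z = 67.3°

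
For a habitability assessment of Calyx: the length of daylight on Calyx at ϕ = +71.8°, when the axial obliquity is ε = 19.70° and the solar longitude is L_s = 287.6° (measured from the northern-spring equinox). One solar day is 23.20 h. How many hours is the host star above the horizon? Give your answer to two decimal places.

0.00 h

Solar declination: sin δ = sin ε · sin L_s = sin 19.70° × sin 287.6° = -0.32132, so δ = -18.743°.
cos h₀ = −tan ϕ · tan δ = 1.0320 ≥ 1, so the host star never rises (polar night) and h₀ = 0.
Daylight = 2h₀/(2π) × 23.20 h = (0.0000/π) × 23.20 = 0.00 h.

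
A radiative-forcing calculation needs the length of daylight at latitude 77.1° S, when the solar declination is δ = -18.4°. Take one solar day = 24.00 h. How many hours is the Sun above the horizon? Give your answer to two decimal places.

24.00 h

Sunrise equation: cos H₀ = −tan φ · tan δ = -1.4525 ≤ −1, so the Sun never sets (polar day) and H₀ = π.
Daylight = 2H₀/(2π) × 24.00 h = (3.1416/π) × 24.00 = 24.00 h.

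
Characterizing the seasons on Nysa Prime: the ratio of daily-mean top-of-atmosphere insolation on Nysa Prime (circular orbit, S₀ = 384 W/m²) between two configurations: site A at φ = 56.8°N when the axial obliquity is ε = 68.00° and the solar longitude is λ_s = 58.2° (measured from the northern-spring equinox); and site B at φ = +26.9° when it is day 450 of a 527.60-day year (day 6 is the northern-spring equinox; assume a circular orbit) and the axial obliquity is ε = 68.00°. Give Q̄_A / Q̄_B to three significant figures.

Q̄_A / Q̄_B ≈ 17.0

— Configuration A (φ=+56.8°):
Solar declination: sin δ = sin ε · sin λ_s = sin 68.00° × sin 58.2° = 0.78801, so δ = +52.000°.
cos H₀ = −tan(+56.8°) tan(+52.000°) = -1.9559 ≤ −1 ⇒ polar day, H₀ = π.
Bracket: H₀ sin φ sin δ + cos φ cos δ sin H₀ = 3.1416×0.83676×0.78801 + 0.54756×0.61567×0.00000 = 2.071493 + 0.000000 = 2.071493.
Q̄ = (S₀/π) × [bracket] = (384/π) × 2.071493 = 253.20 W/m².
— Configuration B (φ=+26.9°):
Solar longitude: λ_s = 360° × (450 − 6)/527.60 = 302.957°.
sin δ = sin 68.00° × sin 302.957° = -0.77798, so δ = -51.076°.
cos H₀ = −tan(+26.9°) tan(-51.076°) = 0.6282, H₀ = 0.8916 rad.
Bracket: H₀ sin φ sin δ + cos φ cos δ sin H₀ = 0.8916×0.45243×-0.77798 + 0.89180×0.62829×0.77805 = -0.313827 + 0.435948 = 0.122121.
Q̄ = (S₀/π) × [bracket] = (384/π) × 0.122121 = 14.927 W/m².
Ratio Q̄_A / Q̄_B = 253.20 / 14.927 = 16.96.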